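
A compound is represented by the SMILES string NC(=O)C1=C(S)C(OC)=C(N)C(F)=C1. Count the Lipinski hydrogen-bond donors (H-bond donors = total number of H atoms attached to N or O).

4

Donors: find every N or O and count the H atoms it carries.
  atom 1 (N): bond orders sum to 1 → 2 H
  atom 3 (O): bond orders sum to 2 → 0 H
  atom 8 (O): bond orders sum to 2 → 0 H
  atom 11 (N): bond orders sum to 1 → 2 H
Lipinski HBD = 4.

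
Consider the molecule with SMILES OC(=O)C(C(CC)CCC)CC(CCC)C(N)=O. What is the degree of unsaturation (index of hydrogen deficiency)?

2

Degree of unsaturation = (number of rings) + (number of π bonds).
Ring closures in the SMILES: 0.
π bonds: 2 double bonds (each 1 DoU) → 2 DoU from unsaturation.
Total DoU = 0 + 2 = 2.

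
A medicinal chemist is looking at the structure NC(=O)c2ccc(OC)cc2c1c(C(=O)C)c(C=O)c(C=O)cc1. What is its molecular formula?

Walk through each heavy atom and fill implicit hydrogens from standard valence (C 4, N 3, O 2, S 2, halogen 1); for lowercase aromatic atoms, an aromatic c carries 1 H when it has two neighbours and 0 H with three, and aromatic n carries 0 H:
  atom 1: N, bond orders sum to 1 (valence 3) → 2 H
  atom 2: C, bond orders sum to 4 (valence 4) → 0 H
  atom 3: O, bond orders sum to 2 (valence 2) → 0 H
  atom 4: aromatic c, 3 neighbours → 0 H
  atom 5: aromatic c, 2 neighbours → 1 H
  atom 6: aromatic c, 2 neighbours → 1 H
  atom 7: aromatic c, 3 neighbours → 0 H
  atom 8: O, bond orders sum to 2 (valence 2) → 0 H
  atom 9: C, bond orders sum to 1 (valence 4) → 3 H
  atom 10: aromatic c, 2 neighbours → 1 H
  atom 11: aromatic c, 3 neighbours → 0 H
  atom 12: aromatic c, 3 neighbours → 0 H
  atom 13: aromatic c, 3 neighbours → 0 H
  atom 14: C, bond orders sum to 4 (valence 4) → 0 H
  atom 15: O, bond orders sum to 2 (valence 2) → 0 H
  atom 16: C, bond orders sum to 1 (valence 4) → 3 H
  atom 17: aromatic c, 3 neighbours → 0 H
  atom 18: C, bond orders sum to 3 (valence 4) → 1 H
  atom 19: O, bond orders sum to 2 (valence 2) → 0 H
  atom 20: aromatic c, 3 neighbours → 0 H
  atom 21: C, bond orders sum to 3 (valence 4) → 1 H
  atom 22: O, bond orders sum to 2 (valence 2) → 0 H
  atom 23: aromatic c, 2 neighbours → 1 H
  atom 24: aromatic c, 2 neighbours → 1 H
Totals → C:18, H:15, N:1, O:5.
In Hill order: C18H15NO5.

C18H15NO5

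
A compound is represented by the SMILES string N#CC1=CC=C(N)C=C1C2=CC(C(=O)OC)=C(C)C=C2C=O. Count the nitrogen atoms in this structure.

Scan the SMILES for N atoms (remember two-letter symbols like Cl and Br are single atoms).
Nitrogen count: 2.

2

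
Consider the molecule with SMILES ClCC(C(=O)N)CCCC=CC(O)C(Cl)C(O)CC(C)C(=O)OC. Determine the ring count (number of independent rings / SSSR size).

0

In SMILES, each pair of matching ring-closure digits denotes one ring-closing bond; the number of such bonds equals the number of independent rings.
Ring-closure bonds here: 0.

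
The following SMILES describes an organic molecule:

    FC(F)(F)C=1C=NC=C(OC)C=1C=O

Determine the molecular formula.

C8H6F3NO2

Walk through each heavy atom and fill implicit hydrogens from standard valence (C 4, N 3, O 2, S 2, halogen 1):
  atom 1: F (halogen, monovalent) → 0 H
  atom 2: C, bond orders sum to 4 (valence 4) → 0 H
  atom 3: F (halogen, monovalent) → 0 H
  atom 4: F (halogen, monovalent) → 0 H
  atom 5: C, bond orders sum to 4 (valence 4) → 0 H
  atom 6: C, bond orders sum to 3 (valence 4) → 1 H
  atom 7: N, bond orders sum to 3 (valence 3) → 0 H
  atom 8: C, bond orders sum to 3 (valence 4) → 1 H
  atom 9: C, bond orders sum to 4 (valence 4) → 0 H
  atom 10: O, bond orders sum to 2 (valence 2) → 0 H
  atom 11: C, bond orders sum to 1 (valence 4) → 3 H
  atom 12: C, bond orders sum to 4 (valence 4) → 0 H
  atom 13: C, bond orders sum to 3 (valence 4) → 1 H
  atom 14: O, bond orders sum to 2 (valence 2) → 0 H
Totals → C:8, H:6, F:3, N:1, O:2.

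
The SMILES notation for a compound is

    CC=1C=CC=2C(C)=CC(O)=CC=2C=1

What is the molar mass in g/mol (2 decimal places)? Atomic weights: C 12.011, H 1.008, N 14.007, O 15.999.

First, the molecular formula is C12H12O (counting implicit H from valence).
  C: 12 × 12.011 = 144.132
  H: 12 × 1.008 = 12.096
  O: 1 × 15.999 = 15.999
Sum: 12×12.011 + 12×1.008 + 1×15.999 = 172.227 → 172.23 g/mol.

172.23 g/mol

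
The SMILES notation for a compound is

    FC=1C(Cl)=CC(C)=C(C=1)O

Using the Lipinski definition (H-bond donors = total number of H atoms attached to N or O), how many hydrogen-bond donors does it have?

1

Donors: find every N or O and count the H atoms it carries.
  atom 10 (O): bond orders sum to 1 → 1 H
Lipinski HBD = 1.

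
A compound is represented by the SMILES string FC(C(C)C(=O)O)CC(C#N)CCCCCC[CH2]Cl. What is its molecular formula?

Walk through each heavy atom and fill implicit hydrogens from standard valence (C 4, N 3, O 2, S 2, halogen 1):
  atom 1: F (halogen, monovalent) → 0 H
  atom 2: C, bond orders sum to 3 (valence 4) → 1 H
  atom 3: C, bond orders sum to 3 (valence 4) → 1 H
  atom 4: C, bond orders sum to 1 (valence 4) → 3 H
  atom 5: C, bond orders sum to 4 (valence 4) → 0 H
  atom 6: O, bond orders sum to 2 (valence 2) → 0 H
  atom 7: O, bond orders sum to 1 (valence 2) → 1 H
  atom 8: C, bond orders sum to 2 (valence 4) → 2 H
  atom 9: C, bond orders sum to 3 (valence 4) → 1 H
  atom 10: C, bond orders sum to 4 (valence 4) → 0 H
  atom 11: N, bond orders sum to 3 (valence 3) → 0 H
  atom 12: C, bond orders sum to 2 (valence 4) → 2 H
  atom 13: C, bond orders sum to 2 (valence 4) → 2 H
  atom 14: C, bond orders sum to 2 (valence 4) → 2 H
  atom 15: C, bond orders sum to 2 (valence 4) → 2 H
  atom 16: C, bond orders sum to 2 (valence 4) → 2 H
  atom 17: C, bond orders sum to 2 (valence 4) → 2 H
  atom 18: C with explicit H count 2
  atom 19: Cl (halogen, monovalent) → 0 H
Totals → C:14, H:23, Cl:1, F:1, N:1, O:2.
In Hill order: C14H23ClFNO2.

C14H23ClFNO2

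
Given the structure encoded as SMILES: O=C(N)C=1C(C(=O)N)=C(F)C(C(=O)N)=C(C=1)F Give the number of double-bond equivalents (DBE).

7

Molecular formula: C9H7F2N3O3.
DoU = (2C + 2 + N − H − X) / 2, where X is the halogen count and O/S are ignored.
    = (2·9 + 2 + 3 − 7 − 2) / 2 = 14 / 2 = 7.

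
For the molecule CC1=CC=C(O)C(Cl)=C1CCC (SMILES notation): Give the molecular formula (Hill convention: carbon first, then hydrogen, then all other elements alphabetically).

Walk through each heavy atom and fill implicit hydrogens from standard valence (C 4, N 3, O 2, S 2, halogen 1):
  atom 1: C, bond orders sum to 1 (valence 4) → 3 H
  atom 2: C, bond orders sum to 4 (valence 4) → 0 H
  atom 3: C, bond orders sum to 3 (valence 4) → 1 H
  atom 4: C, bond orders sum to 3 (valence 4) → 1 H
  atom 5: C, bond orders sum to 4 (valence 4) → 0 H
  atom 6: O, bond orders sum to 1 (valence 2) → 1 H
  atom 7: C, bond orders sum to 4 (valence 4) → 0 H
  atom 8: Cl (halogen, monovalent) → 0 H
  atom 9: C, bond orders sum to 4 (valence 4) → 0 H
  atom 10: C, bond orders sum to 2 (valence 4) → 2 H
  atom 11: C, bond orders sum to 2 (valence 4) → 2 H
  atom 12: C, bond orders sum to 1 (valence 4) → 3 H
Totals → C:10, H:13, Cl:1, O:1.
In Hill order: C10H13ClO.

C10H13ClO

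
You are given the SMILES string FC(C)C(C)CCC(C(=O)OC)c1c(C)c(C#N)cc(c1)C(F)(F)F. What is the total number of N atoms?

1

Scan the SMILES for N atoms (remember two-letter symbols like Cl and Br are single atoms).
Nitrogen count: 1.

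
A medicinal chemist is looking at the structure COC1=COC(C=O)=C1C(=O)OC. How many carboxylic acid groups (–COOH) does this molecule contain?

Scan the SMILES for the carboxylic acid motif — none present.
Groups that are present: 1 aldehyde, 1 ester, 1 ether.

0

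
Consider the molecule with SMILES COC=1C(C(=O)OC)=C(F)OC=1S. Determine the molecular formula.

Walk through each heavy atom and fill implicit hydrogens from standard valence (C 4, N 3, O 2, S 2, halogen 1):
  atom 1: C, bond orders sum to 1 (valence 4) → 3 H
  atom 2: O, bond orders sum to 2 (valence 2) → 0 H
  atom 3: C, bond orders sum to 4 (valence 4) → 0 H
  atom 4: C, bond orders sum to 4 (valence 4) → 0 H
  atom 5: C, bond orders sum to 4 (valence 4) → 0 H
  atom 6: O, bond orders sum to 2 (valence 2) → 0 H
  atom 7: O, bond orders sum to 2 (valence 2) → 0 H
  atom 8: C, bond orders sum to 1 (valence 4) → 3 H
  atom 9: C, bond orders sum to 4 (valence 4) → 0 H
  atom 10: F (halogen, monovalent) → 0 H
  atom 11: O, bond orders sum to 2 (valence 2) → 0 H
  atom 12: C, bond orders sum to 4 (valence 4) → 0 H
  atom 13: S, bond orders sum to 1 (valence 2) → 1 H
Totals → C:7, H:7, F:1, O:4, S:1.

C7H7FO4S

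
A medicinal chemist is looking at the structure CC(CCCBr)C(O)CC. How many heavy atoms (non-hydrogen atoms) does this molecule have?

Every atom symbol written in the SMILES (organic subset) is one heavy atom; implicit H are not written.
Heavy atoms by element → Br:1, C:8, O:1.
Total: 10.

10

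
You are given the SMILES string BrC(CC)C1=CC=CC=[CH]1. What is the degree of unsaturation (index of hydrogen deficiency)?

Degree of unsaturation = (number of rings) + (number of π bonds).
Ring closures in the SMILES: 1.
π bonds: 3 double bonds (each 1 DoU) → 3 DoU from unsaturation.
Total DoU = 1 + 3 = 4.

4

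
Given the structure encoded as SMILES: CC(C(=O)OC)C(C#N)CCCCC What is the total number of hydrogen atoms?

Walk through each heavy atom and fill implicit hydrogens from standard valence (C 4, N 3, O 2, S 2, halogen 1):
  atom 1: C, bond orders sum to 1 (valence 4) → 3 H
  atom 2: C, bond orders sum to 3 (valence 4) → 1 H
  atom 3: C, bond orders sum to 4 (valence 4) → 0 H
  atom 4: O, bond orders sum to 2 (valence 2) → 0 H
  atom 5: O, bond orders sum to 2 (valence 2) → 0 H
  atom 6: C, bond orders sum to 1 (valence 4) → 3 H
  atom 7: C, bond orders sum to 3 (valence 4) → 1 H
  atom 8: C, bond orders sum to 4 (valence 4) → 0 H
  atom 9: N, bond orders sum to 3 (valence 3) → 0 H
  atom 10: C, bond orders sum to 2 (valence 4) → 2 H
  atom 11: C, bond orders sum to 2 (valence 4) → 2 H
  atom 12: C, bond orders sum to 2 (valence 4) → 2 H
  atom 13: C, bond orders sum to 2 (valence 4) → 2 H
  atom 14: C, bond orders sum to 1 (valence 4) → 3 H
Total hydrogens: 19.

19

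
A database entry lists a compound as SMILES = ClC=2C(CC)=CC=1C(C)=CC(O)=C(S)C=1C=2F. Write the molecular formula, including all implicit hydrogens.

C13H12ClFOS

Walk through each heavy atom and fill implicit hydrogens from standard valence (C 4, N 3, O 2, S 2, halogen 1):
  atom 1: Cl (halogen, monovalent) → 0 H
  atom 2: C, bond orders sum to 4 (valence 4) → 0 H
  atom 3: C, bond orders sum to 4 (valence 4) → 0 H
  atom 4: C, bond orders sum to 2 (valence 4) → 2 H
  atom 5: C, bond orders sum to 1 (valence 4) → 3 H
  atom 6: C, bond orders sum to 3 (valence 4) → 1 H
  atom 7: C, bond orders sum to 4 (valence 4) → 0 H
  atom 8: C, bond orders sum to 4 (valence 4) → 0 H
  atom 9: C, bond orders sum to 1 (valence 4) → 3 H
  atom 10: C, bond orders sum to 3 (valence 4) → 1 H
  atom 11: C, bond orders sum to 4 (valence 4) → 0 H
  atom 12: O, bond orders sum to 1 (valence 2) → 1 H
  atom 13: C, bond orders sum to 4 (valence 4) → 0 H
  atom 14: S, bond orders sum to 1 (valence 2) → 1 H
  atom 15: C, bond orders sum to 4 (valence 4) → 0 H
  atom 16: C, bond orders sum to 4 (valence 4) → 0 H
  atom 17: F (halogen, monovalent) → 0 H
Totals → C:13, H:12, Cl:1, F:1, O:1, S:1.
In Hill order: C13H12ClFOS.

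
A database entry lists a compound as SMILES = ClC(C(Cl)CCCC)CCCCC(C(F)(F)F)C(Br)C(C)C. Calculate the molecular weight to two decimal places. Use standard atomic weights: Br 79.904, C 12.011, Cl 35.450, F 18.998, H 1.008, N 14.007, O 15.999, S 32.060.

First, the molecular formula is C16H28BrCl2F3 (counting implicit H from valence).
  Br: 1 × 79.904 = 79.904
  C: 16 × 12.011 = 192.176
  Cl: 2 × 35.450 = 70.900
  F: 3 × 18.998 = 56.994
  H: 28 × 1.008 = 28.224
Sum: 1×79.904 + 16×12.011 + 2×35.450 + 3×18.998 + 28×1.008 = 428.198 → 428.20 g/mol.

428.20 g/mol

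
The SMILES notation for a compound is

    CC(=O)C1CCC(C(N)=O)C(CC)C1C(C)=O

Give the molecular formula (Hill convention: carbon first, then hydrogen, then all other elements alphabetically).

Walk through each heavy atom and fill implicit hydrogens from standard valence (C 4, N 3, O 2, S 2, halogen 1):
  atom 1: C, bond orders sum to 1 (valence 4) → 3 H
  atom 2: C, bond orders sum to 4 (valence 4) → 0 H
  atom 3: O, bond orders sum to 2 (valence 2) → 0 H
  atom 4: C, bond orders sum to 3 (valence 4) → 1 H
  atom 5: C, bond orders sum to 2 (valence 4) → 2 H
  atom 6: C, bond orders sum to 2 (valence 4) → 2 H
  atom 7: C, bond orders sum to 3 (valence 4) → 1 H
  atom 8: C, bond orders sum to 4 (valence 4) → 0 H
  atom 9: N, bond orders sum to 1 (valence 3) → 2 H
  atom 10: O, bond orders sum to 2 (valence 2) → 0 H
  atom 11: C, bond orders sum to 3 (valence 4) → 1 H
  atom 12: C, bond orders sum to 2 (valence 4) → 2 H
  atom 13: C, bond orders sum to 1 (valence 4) → 3 H
  atom 14: C, bond orders sum to 3 (valence 4) → 1 H
  atom 15: C, bond orders sum to 4 (valence 4) → 0 H
  atom 16: C, bond orders sum to 1 (valence 4) → 3 H
  atom 17: O, bond orders sum to 2 (valence 2) → 0 H
Totals → C:13, H:21, N:1, O:3.
In Hill order: C13H21NO3.

C13H21NO3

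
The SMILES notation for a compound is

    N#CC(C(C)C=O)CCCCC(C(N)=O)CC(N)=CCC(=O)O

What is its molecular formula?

C16H25N3O4

Walk through each heavy atom and fill implicit hydrogens from standard valence (C 4, N 3, O 2, S 2, halogen 1):
  atom 1: N, bond orders sum to 3 (valence 3) → 0 H
  atom 2: C, bond orders sum to 4 (valence 4) → 0 H
  atom 3: C, bond orders sum to 3 (valence 4) → 1 H
  atom 4: C, bond orders sum to 3 (valence 4) → 1 H
  atom 5: C, bond orders sum to 1 (valence 4) → 3 H
  atom 6: C, bond orders sum to 3 (valence 4) → 1 H
  atom 7: O, bond orders sum to 2 (valence 2) → 0 H
  atom 8: C, bond orders sum to 2 (valence 4) → 2 H
  atom 9: C, bond orders sum to 2 (valence 4) → 2 H
  atom 10: C, bond orders sum to 2 (valence 4) → 2 H
  atom 11: C, bond orders sum to 2 (valence 4) → 2 H
  atom 12: C, bond orders sum to 3 (valence 4) → 1 H
  atom 13: C, bond orders sum to 4 (valence 4) → 0 H
  atom 14: N, bond orders sum to 1 (valence 3) → 2 H
  atom 15: O, bond orders sum to 2 (valence 2) → 0 H
  atom 16: C, bond orders sum to 2 (valence 4) → 2 H
  atom 17: C, bond orders sum to 4 (valence 4) → 0 H
  atom 18: N, bond orders sum to 1 (valence 3) → 2 H
  atom 19: C, bond orders sum to 3 (valence 4) → 1 H
  atom 20: C, bond orders sum to 2 (valence 4) → 2 H
  atom 21: C, bond orders sum to 4 (valence 4) → 0 H
  atom 22: O, bond orders sum to 2 (valence 2) → 0 H
  atom 23: O, bond orders sum to 1 (valence 2) → 1 H
Totals → C:16, H:25, N:3, O:4.
In Hill order: C16H25N3O4.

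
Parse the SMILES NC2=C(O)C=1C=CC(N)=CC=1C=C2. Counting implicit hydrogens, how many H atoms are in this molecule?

Walk through each heavy atom and fill implicit hydrogens from standard valence (C 4, N 3, O 2, S 2, halogen 1):
  atom 1: N, bond orders sum to 1 (valence 3) → 2 H
  atom 2: C, bond orders sum to 4 (valence 4) → 0 H
  atom 3: C, bond orders sum to 4 (valence 4) → 0 H
  atom 4: O, bond orders sum to 1 (valence 2) → 1 H
  atom 5: C, bond orders sum to 4 (valence 4) → 0 H
  atom 6: C, bond orders sum to 3 (valence 4) → 1 H
  atom 7: C, bond orders sum to 3 (valence 4) → 1 H
  atom 8: C, bond orders sum to 4 (valence 4) → 0 H
  atom 9: N, bond orders sum to 1 (valence 3) → 2 H
  atom 10: C, bond orders sum to 3 (valence 4) → 1 H
  atom 11: C, bond orders sum to 4 (valence 4) → 0 H
  atom 12: C, bond orders sum to 3 (valence 4) → 1 H
  atom 13: C, bond orders sum to 3 (valence 4) → 1 H
Total hydrogens: 10.

10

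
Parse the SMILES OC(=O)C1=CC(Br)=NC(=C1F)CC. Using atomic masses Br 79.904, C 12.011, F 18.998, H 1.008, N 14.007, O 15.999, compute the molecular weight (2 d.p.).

248.05 g/mol

First, the molecular formula is C8H7BrFNO2 (counting implicit H from valence).
  Br: 1 × 79.904 = 79.904
  C: 8 × 12.011 = 96.088
  F: 1 × 18.998 = 18.998
  H: 7 × 1.008 = 7.056
  N: 1 × 14.007 = 14.007
  O: 2 × 15.999 = 31.998
Sum: 1×79.904 + 8×12.011 + 1×18.998 + 7×1.008 + 1×14.007 + 2×15.999 = 248.051 → 248.05 g/mol.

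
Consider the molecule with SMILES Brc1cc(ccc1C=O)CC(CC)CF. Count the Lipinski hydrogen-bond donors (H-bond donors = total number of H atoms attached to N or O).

Donors: find every N or O and count the H atoms it carries.
  atom 9 (O): bond orders sum to 2 → 0 H
Lipinski HBD = 0.

0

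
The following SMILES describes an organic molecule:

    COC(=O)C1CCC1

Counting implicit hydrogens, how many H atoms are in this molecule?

10

Walk through each heavy atom and fill implicit hydrogens from standard valence (C 4, N 3, O 2, S 2, halogen 1):
  atom 1: C, bond orders sum to 1 (valence 4) → 3 H
  atom 2: O, bond orders sum to 2 (valence 2) → 0 H
  atom 3: C, bond orders sum to 4 (valence 4) → 0 H
  atom 4: O, bond orders sum to 2 (valence 2) → 0 H
  atom 5: C, bond orders sum to 3 (valence 4) → 1 H
  atom 6: C, bond orders sum to 2 (valence 4) → 2 H
  atom 7: C, bond orders sum to 2 (valence 4) → 2 H
  atom 8: C, bond orders sum to 2 (valence 4) → 2 H
Total hydrogens: 10.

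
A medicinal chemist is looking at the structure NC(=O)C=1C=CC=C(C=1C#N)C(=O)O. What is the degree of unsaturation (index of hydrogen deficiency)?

Degree of unsaturation = (number of rings) + (number of π bonds).
Ring closures in the SMILES: 1.
π bonds: 5 double bonds (each 1 DoU), 1 triple bond (each 2 DoU) → 7 DoU from unsaturation.
Total DoU = 1 + 7 = 8.

8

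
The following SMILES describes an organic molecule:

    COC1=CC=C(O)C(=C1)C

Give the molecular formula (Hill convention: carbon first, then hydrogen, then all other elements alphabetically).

C8H10O2

Walk through each heavy atom and fill implicit hydrogens from standard valence (C 4, N 3, O 2, S 2, halogen 1):
  atom 1: C, bond orders sum to 1 (valence 4) → 3 H
  atom 2: O, bond orders sum to 2 (valence 2) → 0 H
  atom 3: C, bond orders sum to 4 (valence 4) → 0 H
  atom 4: C, bond orders sum to 3 (valence 4) → 1 H
  atom 5: C, bond orders sum to 3 (valence 4) → 1 H
  atom 6: C, bond orders sum to 4 (valence 4) → 0 H
  atom 7: O, bond orders sum to 1 (valence 2) → 1 H
  atom 8: C, bond orders sum to 4 (valence 4) → 0 H
  atom 9: C, bond orders sum to 3 (valence 4) → 1 H
  atom 10: C, bond orders sum to 1 (valence 4) → 3 H
Totals → C:8, H:10, O:2.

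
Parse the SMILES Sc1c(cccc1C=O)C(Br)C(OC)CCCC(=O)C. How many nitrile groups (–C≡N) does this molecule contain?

Scan the SMILES for the nitrile motif — none present.
Groups that are present: 1 aldehyde, 1 ether, 1 ketone, 1 thiol.

0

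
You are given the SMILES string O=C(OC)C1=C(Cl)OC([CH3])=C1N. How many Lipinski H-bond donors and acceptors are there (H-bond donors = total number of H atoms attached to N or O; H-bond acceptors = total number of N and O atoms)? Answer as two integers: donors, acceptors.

Donors: find every N or O and count the H atoms it carries.
  atom 1 (O): bond orders sum to 2 → 0 H
  atom 3 (O): bond orders sum to 2 → 0 H
  atom 8 (O): bond orders sum to 2 → 0 H
  atom 12 (N): bond orders sum to 1 → 2 H
Lipinski HBD = 2.
Acceptors: N atoms = 1, O atoms = 3 → HBA = 4.

2, 4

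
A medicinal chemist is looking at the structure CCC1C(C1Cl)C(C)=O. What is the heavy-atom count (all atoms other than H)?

Every atom symbol written in the SMILES (organic subset) is one heavy atom; implicit H are not written.
Heavy atoms by element → C:7, Cl:1, O:1.
Total: 9.

9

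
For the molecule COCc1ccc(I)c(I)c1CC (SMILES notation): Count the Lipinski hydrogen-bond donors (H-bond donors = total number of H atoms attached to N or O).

0

Donors: find every N or O and count the H atoms it carries.
  atom 2 (O): bond orders sum to 2 → 0 H
Lipinski HBD = 0.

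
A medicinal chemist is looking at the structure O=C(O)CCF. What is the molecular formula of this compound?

Walk through each heavy atom and fill implicit hydrogens from standard valence (C 4, N 3, O 2, S 2, halogen 1):
  atom 1: O, bond orders sum to 2 (valence 2) → 0 H
  atom 2: C, bond orders sum to 4 (valence 4) → 0 H
  atom 3: O, bond orders sum to 1 (valence 2) → 1 H
  atom 4: C, bond orders sum to 2 (valence 4) → 2 H
  atom 5: C, bond orders sum to 2 (valence 4) → 2 H
  atom 6: F (halogen, monovalent) → 0 H
Totals → C:3, H:5, F:1, O:2.
In Hill order: C3H5FO2.

C3H5FO2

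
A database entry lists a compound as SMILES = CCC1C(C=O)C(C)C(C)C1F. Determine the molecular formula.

C10H17FO

Walk through each heavy atom and fill implicit hydrogens from standard valence (C 4, N 3, O 2, S 2, halogen 1):
  atom 1: C, bond orders sum to 1 (valence 4) → 3 H
  atom 2: C, bond orders sum to 2 (valence 4) → 2 H
  atom 3: C, bond orders sum to 3 (valence 4) → 1 H
  atom 4: C, bond orders sum to 3 (valence 4) → 1 H
  atom 5: C, bond orders sum to 3 (valence 4) → 1 H
  atom 6: O, bond orders sum to 2 (valence 2) → 0 H
  atom 7: C, bond orders sum to 3 (valence 4) → 1 H
  atom 8: C, bond orders sum to 1 (valence 4) → 3 H
  atom 9: C, bond orders sum to 3 (valence 4) → 1 H
  atom 10: C, bond orders sum to 1 (valence 4) → 3 H
  atom 11: C, bond orders sum to 3 (valence 4) → 1 H
  atom 12: F (halogen, monovalent) → 0 H
Totals → C:10, H:17, F:1, O:1.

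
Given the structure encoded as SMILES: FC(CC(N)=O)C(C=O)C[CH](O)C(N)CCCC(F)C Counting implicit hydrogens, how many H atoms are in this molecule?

Walk through each heavy atom and fill implicit hydrogens from standard valence (C 4, N 3, O 2, S 2, halogen 1):
  atom 1: F (halogen, monovalent) → 0 H
  atom 2: C, bond orders sum to 3 (valence 4) → 1 H
  atom 3: C, bond orders sum to 2 (valence 4) → 2 H
  atom 4: C, bond orders sum to 4 (valence 4) → 0 H
  atom 5: N, bond orders sum to 1 (valence 3) → 2 H
  atom 6: O, bond orders sum to 2 (valence 2) → 0 H
  atom 7: C, bond orders sum to 3 (valence 4) → 1 H
  atom 8: C, bond orders sum to 3 (valence 4) → 1 H
  atom 9: O, bond orders sum to 2 (valence 2) → 0 H
  atom 10: C, bond orders sum to 2 (valence 4) → 2 H
  atom 11: C with explicit H count 1
  atom 12: O, bond orders sum to 1 (valence 2) → 1 H
  atom 13: C, bond orders sum to 3 (valence 4) → 1 H
  atom 14: N, bond orders sum to 1 (valence 3) → 2 H
  atom 15: C, bond orders sum to 2 (valence 4) → 2 H
  atom 16: C, bond orders sum to 2 (valence 4) → 2 H
  atom 17: C, bond orders sum to 2 (valence 4) → 2 H
  atom 18: C, bond orders sum to 3 (valence 4) → 1 H
  atom 19: F (halogen, monovalent) → 0 H
  atom 20: C, bond orders sum to 1 (valence 4) → 3 H
Total hydrogens: 24.

24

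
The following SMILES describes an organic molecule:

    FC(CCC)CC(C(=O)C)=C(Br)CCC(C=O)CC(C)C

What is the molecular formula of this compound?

C17H28BrFO2

Walk through each heavy atom and fill implicit hydrogens from standard valence (C 4, N 3, O 2, S 2, halogen 1):
  atom 1: F (halogen, monovalent) → 0 H
  atom 2: C, bond orders sum to 3 (valence 4) → 1 H
  atom 3: C, bond orders sum to 2 (valence 4) → 2 H
  atom 4: C, bond orders sum to 2 (valence 4) → 2 H
  atom 5: C, bond orders sum to 1 (valence 4) → 3 H
  atom 6: C, bond orders sum to 2 (valence 4) → 2 H
  atom 7: C, bond orders sum to 4 (valence 4) → 0 H
  atom 8: C, bond orders sum to 4 (valence 4) → 0 H
  atom 9: O, bond orders sum to 2 (valence 2) → 0 H
  atom 10: C, bond orders sum to 1 (valence 4) → 3 H
  atom 11: C, bond orders sum to 4 (valence 4) → 0 H
  atom 12: Br (halogen, monovalent) → 0 H
  atom 13: C, bond orders sum to 2 (valence 4) → 2 H
  atom 14: C, bond orders sum to 2 (valence 4) → 2 H
  atom 15: C, bond orders sum to 3 (valence 4) → 1 H
  atom 16: C, bond orders sum to 3 (valence 4) → 1 H
  atom 17: O, bond orders sum to 2 (valence 2) → 0 H
  atom 18: C, bond orders sum to 2 (valence 4) → 2 H
  atom 19: C, bond orders sum to 3 (valence 4) → 1 H
  atom 20: C, bond orders sum to 1 (valence 4) → 3 H
  atom 21: C, bond orders sum to 1 (valence 4) → 3 H
Totals → C:17, H:28, Br:1, F:1, O:2.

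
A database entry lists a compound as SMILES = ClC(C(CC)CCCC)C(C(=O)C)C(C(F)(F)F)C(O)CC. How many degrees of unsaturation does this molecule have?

1

Molecular formula: C16H28ClF3O2.
DoU = (2C + 2 + N − H − X) / 2, where X is the halogen count and O/S are ignored.
    = (2·16 + 2 + 0 − 28 − 4) / 2 = 2 / 2 = 1.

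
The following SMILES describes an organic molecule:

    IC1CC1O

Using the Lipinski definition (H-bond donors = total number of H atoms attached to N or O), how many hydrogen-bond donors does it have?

Donors: find every N or O and count the H atoms it carries.
  atom 5 (O): bond orders sum to 1 → 1 H
Lipinski HBD = 1.

1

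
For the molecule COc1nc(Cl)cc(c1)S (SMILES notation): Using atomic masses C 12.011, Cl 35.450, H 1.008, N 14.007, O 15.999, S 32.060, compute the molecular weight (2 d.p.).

175.63 g/mol

First, the molecular formula is C6H6ClNOS (counting implicit H from valence).
  C: 6 × 12.011 = 72.066
  Cl: 1 × 35.450 = 35.450
  H: 6 × 1.008 = 6.048
  N: 1 × 14.007 = 14.007
  O: 1 × 15.999 = 15.999
  S: 1 × 32.060 = 32.060
Sum: 6×12.011 + 1×35.450 + 6×1.008 + 1×14.007 + 1×15.999 + 1×32.060 = 175.630 → 175.63 g/mol.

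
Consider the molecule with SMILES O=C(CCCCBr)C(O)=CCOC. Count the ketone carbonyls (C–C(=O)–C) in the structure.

The ketone motif appears at heavy-atom position 2 in the SMILES.
Other groups present: 1 alkene, 1 ether, 1 hydroxyl.
Ketone count: 1.

1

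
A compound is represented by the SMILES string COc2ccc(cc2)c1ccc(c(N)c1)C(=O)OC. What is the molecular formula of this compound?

C15H15NO3

Walk through each heavy atom and fill implicit hydrogens from standard valence (C 4, N 3, O 2, S 2, halogen 1); for lowercase aromatic atoms, an aromatic c carries 1 H when it has two neighbours and 0 H with three, and aromatic n carries 0 H:
  atom 1: C, bond orders sum to 1 (valence 4) → 3 H
  atom 2: O, bond orders sum to 2 (valence 2) → 0 H
  atom 3: aromatic c, 3 neighbours → 0 H
  atom 4: aromatic c, 2 neighbours → 1 H
  atom 5: aromatic c, 2 neighbours → 1 H
  atom 6: aromatic c, 3 neighbours → 0 H
  atom 7: aromatic c, 2 neighbours → 1 H
  atom 8: aromatic c, 2 neighbours → 1 H
  atom 9: aromatic c, 3 neighbours → 0 H
  atom 10: aromatic c, 2 neighbours → 1 H
  atom 11: aromatic c, 2 neighbours → 1 H
  atom 12: aromatic c, 3 neighbours → 0 H
  atom 13: aromatic c, 3 neighbours → 0 H
  atom 14: N, bond orders sum to 1 (valence 3) → 2 H
  atom 15: aromatic c, 2 neighbours → 1 H
  atom 16: C, bond orders sum to 4 (valence 4) → 0 H
  atom 17: O, bond orders sum to 2 (valence 2) → 0 H
  atom 18: O, bond orders sum to 2 (valence 2) → 0 H
  atom 19: C, bond orders sum to 1 (valence 4) → 3 H
Totals → C:15, H:15, N:1, O:3.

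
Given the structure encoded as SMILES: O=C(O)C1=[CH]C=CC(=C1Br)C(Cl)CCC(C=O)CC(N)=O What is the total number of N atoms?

1

Scan the SMILES for N atoms (remember two-letter symbols like Cl and Br are single atoms).
Nitrogen count: 1.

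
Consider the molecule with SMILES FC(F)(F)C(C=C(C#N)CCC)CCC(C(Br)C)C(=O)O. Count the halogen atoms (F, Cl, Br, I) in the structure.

4

Halogen atoms appear at heavy-atom positions 1, 3, 4, 17 (1×Br, 3×F).
Other groups present: 1 alkene, 1 carboxylic acid, 1 nitrile.
Halogen count: 4.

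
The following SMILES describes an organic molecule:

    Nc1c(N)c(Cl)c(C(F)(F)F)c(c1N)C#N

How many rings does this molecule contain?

In SMILES, each pair of matching ring-closure digits denotes one ring-closing bond; the number of such bonds equals the number of independent rings.
Ring-closure bonds here: 1.

1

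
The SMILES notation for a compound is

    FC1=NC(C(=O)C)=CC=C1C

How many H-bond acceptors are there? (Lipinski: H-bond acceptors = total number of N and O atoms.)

N atoms: 1; O atoms: 1.
Lipinski HBA = 1 + 1 = 2.

2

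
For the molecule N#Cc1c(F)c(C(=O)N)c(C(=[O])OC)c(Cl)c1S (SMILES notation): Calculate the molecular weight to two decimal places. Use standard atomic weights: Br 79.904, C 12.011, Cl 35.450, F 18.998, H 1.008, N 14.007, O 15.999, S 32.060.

First, the molecular formula is C10H6ClFN2O3S (counting implicit H from valence).
  C: 10 × 12.011 = 120.110
  Cl: 1 × 35.450 = 35.450
  F: 1 × 18.998 = 18.998
  H: 6 × 1.008 = 6.048
  N: 2 × 14.007 = 28.014
  O: 3 × 15.999 = 47.997
  S: 1 × 32.060 = 32.060
Sum: 10×12.011 + 1×35.450 + 1×18.998 + 6×1.008 + 2×14.007 + 3×15.999 + 1×32.060 = 288.677 → 288.68 g/mol.

288.68 g/mol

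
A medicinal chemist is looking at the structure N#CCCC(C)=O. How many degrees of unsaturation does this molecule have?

3

Molecular formula: C5H7NO.
DoU = (2C + 2 + N − H − X) / 2, where X is the halogen count and O/S are ignored.
    = (2·5 + 2 + 1 − 7 − 0) / 2 = 6 / 2 = 3.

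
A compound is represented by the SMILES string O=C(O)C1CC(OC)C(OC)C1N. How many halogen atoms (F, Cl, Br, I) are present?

Scan the SMILES for the halogen motif — none present.
Groups that are present: 1 carboxylic acid, 2 ether, 1 primary amine.

0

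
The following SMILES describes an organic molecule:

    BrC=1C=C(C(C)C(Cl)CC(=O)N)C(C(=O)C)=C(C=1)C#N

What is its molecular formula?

Walk through each heavy atom and fill implicit hydrogens from standard valence (C 4, N 3, O 2, S 2, halogen 1):
  atom 1: Br (halogen, monovalent) → 0 H
  atom 2: C, bond orders sum to 4 (valence 4) → 0 H
  atom 3: C, bond orders sum to 3 (valence 4) → 1 H
  atom 4: C, bond orders sum to 4 (valence 4) → 0 H
  atom 5: C, bond orders sum to 3 (valence 4) → 1 H
  atom 6: C, bond orders sum to 1 (valence 4) → 3 H
  atom 7: C, bond orders sum to 3 (valence 4) → 1 H
  atom 8: Cl (halogen, monovalent) → 0 H
  atom 9: C, bond orders sum to 2 (valence 4) → 2 H
  atom 10: C, bond orders sum to 4 (valence 4) → 0 H
  atom 11: O, bond orders sum to 2 (valence 2) → 0 H
  atom 12: N, bond orders sum to 1 (valence 3) → 2 H
  atom 13: C, bond orders sum to 4 (valence 4) → 0 H
  atom 14: C, bond orders sum to 4 (valence 4) → 0 H
  atom 15: O, bond orders sum to 2 (valence 2) → 0 H
  atom 16: C, bond orders sum to 1 (valence 4) → 3 H
  atom 17: C, bond orders sum to 4 (valence 4) → 0 H
  atom 18: C, bond orders sum to 3 (valence 4) → 1 H
  atom 19: C, bond orders sum to 4 (valence 4) → 0 H
  atom 20: N, bond orders sum to 3 (valence 3) → 0 H
Totals → C:14, H:14, Br:1, Cl:1, N:2, O:2.
In Hill order: C14H14BrClN2O2.

C14H14BrClN2O2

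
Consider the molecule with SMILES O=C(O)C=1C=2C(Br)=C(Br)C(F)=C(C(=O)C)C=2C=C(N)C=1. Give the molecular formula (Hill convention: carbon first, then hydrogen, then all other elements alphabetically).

Walk through each heavy atom and fill implicit hydrogens from standard valence (C 4, N 3, O 2, S 2, halogen 1):
  atom 1: O, bond orders sum to 2 (valence 2) → 0 H
  atom 2: C, bond orders sum to 4 (valence 4) → 0 H
  atom 3: O, bond orders sum to 1 (valence 2) → 1 H
  atom 4: C, bond orders sum to 4 (valence 4) → 0 H
  atom 5: C, bond orders sum to 4 (valence 4) → 0 H
  atom 6: C, bond orders sum to 4 (valence 4) → 0 H
  atom 7: Br (halogen, monovalent) → 0 H
  atom 8: C, bond orders sum to 4 (valence 4) → 0 H
  atom 9: Br (halogen, monovalent) → 0 H
  atom 10: C, bond orders sum to 4 (valence 4) → 0 H
  atom 11: F (halogen, monovalent) → 0 H
  atom 12: C, bond orders sum to 4 (valence 4) → 0 H
  atom 13: C, bond orders sum to 4 (valence 4) → 0 H
  atom 14: O, bond orders sum to 2 (valence 2) → 0 H
  atom 15: C, bond orders sum to 1 (valence 4) → 3 H
  atom 16: C, bond orders sum to 4 (valence 4) → 0 H
  atom 17: C, bond orders sum to 3 (valence 4) → 1 H
  atom 18: C, bond orders sum to 4 (valence 4) → 0 H
  atom 19: N, bond orders sum to 1 (valence 3) → 2 H
  atom 20: C, bond orders sum to 3 (valence 4) → 1 H
Totals → C:13, H:8, Br:2, F:1, N:1, O:3.
In Hill order: C13H8Br2FNO3.

C13H8Br2FNO3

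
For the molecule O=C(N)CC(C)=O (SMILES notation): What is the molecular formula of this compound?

C4H7NO2

Walk through each heavy atom and fill implicit hydrogens from standard valence (C 4, N 3, O 2, S 2, halogen 1):
  atom 1: O, bond orders sum to 2 (valence 2) → 0 H
  atom 2: C, bond orders sum to 4 (valence 4) → 0 H
  atom 3: N, bond orders sum to 1 (valence 3) → 2 H
  atom 4: C, bond orders sum to 2 (valence 4) → 2 H
  atom 5: C, bond orders sum to 4 (valence 4) → 0 H
  atom 6: C, bond orders sum to 1 (valence 4) → 3 H
  atom 7: O, bond orders sum to 2 (valence 2) → 0 H
Totals → C:4, H:7, N:1, O:2.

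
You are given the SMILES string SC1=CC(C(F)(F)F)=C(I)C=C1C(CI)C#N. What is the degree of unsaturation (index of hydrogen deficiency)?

Molecular formula: C10H6F3I2NS.
DoU = (2C + 2 + N − H − X) / 2, where X is the halogen count and O/S are ignored.
    = (2·10 + 2 + 1 − 6 − 5) / 2 = 12 / 2 = 6.

6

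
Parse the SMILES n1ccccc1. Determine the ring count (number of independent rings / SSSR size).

In SMILES, each pair of matching ring-closure digits denotes one ring-closing bond; the number of such bonds equals the number of independent rings.
Ring-closure bonds here: 1.

1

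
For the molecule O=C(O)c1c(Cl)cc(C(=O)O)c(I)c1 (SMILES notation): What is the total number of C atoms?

8

Count every carbon token in the SMILES (each C, including those in ring-closure positions and inside branches).
Carbon count: 8.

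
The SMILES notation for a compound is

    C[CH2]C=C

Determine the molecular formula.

C4H8

Walk through each heavy atom and fill implicit hydrogens from standard valence (C 4, N 3, O 2, S 2, halogen 1):
  atom 1: C, bond orders sum to 1 (valence 4) → 3 H
  atom 2: C with explicit H count 2
  atom 3: C, bond orders sum to 3 (valence 4) → 1 H
  atom 4: C, bond orders sum to 2 (valence 4) → 2 H
Totals → C:4, H:8.
In Hill order: C4H8.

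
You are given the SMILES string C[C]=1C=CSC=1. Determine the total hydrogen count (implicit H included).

Walk through each heavy atom and fill implicit hydrogens from standard valence (C 4, N 3, O 2, S 2, halogen 1):
  atom 1: C, bond orders sum to 1 (valence 4) → 3 H
  atom 2: C with explicit H count 0
  atom 3: C, bond orders sum to 3 (valence 4) → 1 H
  atom 4: C, bond orders sum to 3 (valence 4) → 1 H
  atom 5: S, bond orders sum to 2 (valence 2) → 0 H
  atom 6: C, bond orders sum to 3 (valence 4) → 1 H
Total hydrogens: 6.

6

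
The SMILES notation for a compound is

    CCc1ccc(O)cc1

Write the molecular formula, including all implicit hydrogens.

Walk through each heavy atom and fill implicit hydrogens from standard valence (C 4, N 3, O 2, S 2, halogen 1); for lowercase aromatic atoms, an aromatic c carries 1 H when it has two neighbours and 0 H with three, and aromatic n carries 0 H:
  atom 1: C, bond orders sum to 1 (valence 4) → 3 H
  atom 2: C, bond orders sum to 2 (valence 4) → 2 H
  atom 3: aromatic c, 3 neighbours → 0 H
  atom 4: aromatic c, 2 neighbours → 1 H
  atom 5: aromatic c, 2 neighbours → 1 H
  atom 6: aromatic c, 3 neighbours → 0 H
  atom 7: O, bond orders sum to 1 (valence 2) → 1 H
  atom 8: aromatic c, 2 neighbours → 1 H
  atom 9: aromatic c, 2 neighbours → 1 H
Totals → C:8, H:10, O:1.

C8H10O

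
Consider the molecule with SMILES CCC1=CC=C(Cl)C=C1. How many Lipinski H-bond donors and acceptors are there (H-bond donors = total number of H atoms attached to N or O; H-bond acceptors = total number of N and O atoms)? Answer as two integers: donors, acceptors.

0, 0

Donors: find every N or O and count the H atoms it carries.
  (no N or O atoms present)
Lipinski HBD = 0.
Acceptors: N atoms = 0, O atoms = 0 → HBA = 0.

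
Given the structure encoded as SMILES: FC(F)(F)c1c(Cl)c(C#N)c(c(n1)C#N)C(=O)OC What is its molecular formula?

Walk through each heavy atom and fill implicit hydrogens from standard valence (C 4, N 3, O 2, S 2, halogen 1); for lowercase aromatic atoms, an aromatic c carries 1 H when it has two neighbours and 0 H with three, and aromatic n carries 0 H:
  atom 1: F (halogen, monovalent) → 0 H
  atom 2: C, bond orders sum to 4 (valence 4) → 0 H
  atom 3: F (halogen, monovalent) → 0 H
  atom 4: F (halogen, monovalent) → 0 H
  atom 5: aromatic c, 3 neighbours → 0 H
  atom 6: aromatic c, 3 neighbours → 0 H
  atom 7: Cl (halogen, monovalent) → 0 H
  atom 8: aromatic c, 3 neighbours → 0 H
  atom 9: C, bond orders sum to 4 (valence 4) → 0 H
  atom 10: N, bond orders sum to 3 (valence 3) → 0 H
  atom 11: aromatic c, 3 neighbours → 0 H
  atom 12: aromatic c, 3 neighbours → 0 H
  atom 13: aromatic n, 2 neighbours → 0 H
  atom 14: C, bond orders sum to 4 (valence 4) → 0 H
  atom 15: N, bond orders sum to 3 (valence 3) → 0 H
  atom 16: C, bond orders sum to 4 (valence 4) → 0 H
  atom 17: O, bond orders sum to 2 (valence 2) → 0 H
  atom 18: O, bond orders sum to 2 (valence 2) → 0 H
  atom 19: C, bond orders sum to 1 (valence 4) → 3 H
Totals → C:10, H:3, Cl:1, F:3, N:3, O:2.

C10H3ClF3N3O2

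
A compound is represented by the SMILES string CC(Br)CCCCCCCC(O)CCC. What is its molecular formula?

C13H27BrO

Walk through each heavy atom and fill implicit hydrogens from standard valence (C 4, N 3, O 2, S 2, halogen 1):
  atom 1: C, bond orders sum to 1 (valence 4) → 3 H
  atom 2: C, bond orders sum to 3 (valence 4) → 1 H
  atom 3: Br (halogen, monovalent) → 0 H
  atom 4: C, bond orders sum to 2 (valence 4) → 2 H
  atom 5: C, bond orders sum to 2 (valence 4) → 2 H
  atom 6: C, bond orders sum to 2 (valence 4) → 2 H
  atom 7: C, bond orders sum to 2 (valence 4) → 2 H
  atom 8: C, bond orders sum to 2 (valence 4) → 2 H
  atom 9: C, bond orders sum to 2 (valence 4) → 2 H
  atom 10: C, bond orders sum to 2 (valence 4) → 2 H
  atom 11: C, bond orders sum to 3 (valence 4) → 1 H
  atom 12: O, bond orders sum to 1 (valence 2) → 1 H
  atom 13: C, bond orders sum to 2 (valence 4) → 2 H
  atom 14: C, bond orders sum to 2 (valence 4) → 2 H
  atom 15: C, bond orders sum to 1 (valence 4) → 3 H
Totals → C:13, H:27, Br:1, O:1.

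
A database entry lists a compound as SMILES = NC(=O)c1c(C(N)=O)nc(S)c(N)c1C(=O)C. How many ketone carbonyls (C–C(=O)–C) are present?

The ketone motif appears at heavy-atom position 15 in the SMILES.
Other groups present: 2 amide, 1 primary amine, 1 thiol.
Ketone count: 1.

1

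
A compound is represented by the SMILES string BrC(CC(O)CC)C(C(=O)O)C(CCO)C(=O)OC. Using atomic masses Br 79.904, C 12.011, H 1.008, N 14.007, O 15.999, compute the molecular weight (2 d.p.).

341.20 g/mol

First, the molecular formula is C12H21BrO6 (counting implicit H from valence).
  Br: 1 × 79.904 = 79.904
  C: 12 × 12.011 = 144.132
  H: 21 × 1.008 = 21.168
  O: 6 × 15.999 = 95.994
Sum: 1×79.904 + 12×12.011 + 21×1.008 + 6×15.999 = 341.198 → 341.20 g/mol.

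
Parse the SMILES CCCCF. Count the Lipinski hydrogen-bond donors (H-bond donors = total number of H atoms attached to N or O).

Donors: find every N or O and count the H atoms it carries.
  (no N or O atoms present)
Lipinski HBD = 0.

0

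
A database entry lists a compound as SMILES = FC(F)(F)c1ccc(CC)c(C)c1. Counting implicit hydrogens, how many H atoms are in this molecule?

11

Walk through each heavy atom and fill implicit hydrogens from standard valence (C 4, N 3, O 2, S 2, halogen 1); for lowercase aromatic atoms, an aromatic c carries 1 H when it has two neighbours and 0 H with three, and aromatic n carries 0 H:
  atom 1: F (halogen, monovalent) → 0 H
  atom 2: C, bond orders sum to 4 (valence 4) → 0 H
  atom 3: F (halogen, monovalent) → 0 H
  atom 4: F (halogen, monovalent) → 0 H
  atom 5: aromatic c, 3 neighbours → 0 H
  atom 6: aromatic c, 2 neighbours → 1 H
  atom 7: aromatic c, 2 neighbours → 1 H
  atom 8: aromatic c, 3 neighbours → 0 H
  atom 9: C, bond orders sum to 2 (valence 4) → 2 H
  atom 10: C, bond orders sum to 1 (valence 4) → 3 H
  atom 11: aromatic c, 3 neighbours → 0 H
  atom 12: C, bond orders sum to 1 (valence 4) → 3 H
  atom 13: aromatic c, 2 neighbours → 1 H
Total hydrogens: 11.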